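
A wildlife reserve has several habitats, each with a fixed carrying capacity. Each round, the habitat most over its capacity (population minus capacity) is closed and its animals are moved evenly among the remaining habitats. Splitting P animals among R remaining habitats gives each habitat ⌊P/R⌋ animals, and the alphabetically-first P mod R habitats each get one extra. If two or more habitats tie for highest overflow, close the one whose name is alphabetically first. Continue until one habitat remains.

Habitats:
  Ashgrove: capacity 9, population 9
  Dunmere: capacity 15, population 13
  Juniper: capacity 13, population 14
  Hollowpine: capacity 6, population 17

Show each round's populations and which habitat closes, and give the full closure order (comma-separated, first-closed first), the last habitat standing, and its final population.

Round 1: Ashgrove=9 Dunmere=13 Hollowpine=17 Juniper=14 → close Hollowpine (overflow 11)
  17÷3 = 5 each, +1 to first 2
Round 2: Ashgrove=15 Dunmere=19 Juniper=19 → close Ashgrove (overflow 6)
  15÷2 = 7 each, +1 to first 1
Round 3: Dunmere=27 Juniper=26 → close Juniper (overflow 13)
  26÷1 = 26 each, +1 to first 0

Closure order: Hollowpine, Ashgrove, Juniper
Last habitat: Dunmere with 53 animals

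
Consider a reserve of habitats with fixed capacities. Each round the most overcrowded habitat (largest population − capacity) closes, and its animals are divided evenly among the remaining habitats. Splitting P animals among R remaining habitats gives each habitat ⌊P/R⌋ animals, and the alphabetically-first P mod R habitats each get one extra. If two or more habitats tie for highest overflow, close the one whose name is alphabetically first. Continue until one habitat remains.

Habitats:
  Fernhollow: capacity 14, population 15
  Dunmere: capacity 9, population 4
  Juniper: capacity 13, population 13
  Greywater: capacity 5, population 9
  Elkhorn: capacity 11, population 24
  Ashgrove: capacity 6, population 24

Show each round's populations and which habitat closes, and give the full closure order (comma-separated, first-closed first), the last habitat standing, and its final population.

Closure order: Ashgrove, Elkhorn, Greywater, Fernhollow, Juniper
Last habitat: Dunmere with 89 animals

Round 1: Ashgrove=24 Dunmere=4 Elkhorn=24 Fernhollow=15 Greywater=9 Juniper=13 → close Ashgrove (overflow 18)
  24÷5 = 4 each, +1 to first 4
Round 2: Dunmere=9 Elkhorn=29 Fernhollow=20 Greywater=14 Juniper=17 → close Elkhorn (overflow 18)
  29÷4 = 7 each, +1 to first 1
Round 3: Dunmere=17 Fernhollow=27 Greywater=21 Juniper=24 → close Greywater (overflow 16)
  21÷3 = 7 each, +1 to first 0
Round 4: Dunmere=24 Fernhollow=34 Juniper=31 → close Fernhollow (overflow 20)
  34÷2 = 17 each, +1 to first 0
Round 5: Dunmere=41 Juniper=48 → close Juniper (overflow 35)
  48÷1 = 48 each, +1 to first 0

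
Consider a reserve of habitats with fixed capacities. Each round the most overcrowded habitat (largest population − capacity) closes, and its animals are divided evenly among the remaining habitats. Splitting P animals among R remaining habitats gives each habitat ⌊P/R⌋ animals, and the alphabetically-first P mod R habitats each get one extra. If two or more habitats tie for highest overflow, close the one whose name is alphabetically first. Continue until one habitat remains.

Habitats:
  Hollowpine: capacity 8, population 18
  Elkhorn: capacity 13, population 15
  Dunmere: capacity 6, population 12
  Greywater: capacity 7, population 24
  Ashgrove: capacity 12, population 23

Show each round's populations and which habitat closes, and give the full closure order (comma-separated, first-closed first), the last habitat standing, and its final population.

Round 1: Ashgrove=23 Dunmere=12 Elkhorn=15 Greywater=24 Hollowpine=18 → close Greywater (overflow 17)
  24÷4 = 6 each, +1 to first 0
Round 2: Ashgrove=29 Dunmere=18 Elkhorn=21 Hollowpine=24 → close Ashgrove (overflow 17)
  29÷3 = 9 each, +1 to first 2
Round 3: Dunmere=28 Elkhorn=31 Hollowpine=33 → close Hollowpine (overflow 25)
  33÷2 = 16 each, +1 to first 1
Round 4: Dunmere=45 Elkhorn=47 → close Dunmere (overflow 39)
  45÷1 = 45 each, +1 to first 0

Closure order: Greywater, Ashgrove, Hollowpine, Dunmere
Last habitat: Elkhorn with 92 animals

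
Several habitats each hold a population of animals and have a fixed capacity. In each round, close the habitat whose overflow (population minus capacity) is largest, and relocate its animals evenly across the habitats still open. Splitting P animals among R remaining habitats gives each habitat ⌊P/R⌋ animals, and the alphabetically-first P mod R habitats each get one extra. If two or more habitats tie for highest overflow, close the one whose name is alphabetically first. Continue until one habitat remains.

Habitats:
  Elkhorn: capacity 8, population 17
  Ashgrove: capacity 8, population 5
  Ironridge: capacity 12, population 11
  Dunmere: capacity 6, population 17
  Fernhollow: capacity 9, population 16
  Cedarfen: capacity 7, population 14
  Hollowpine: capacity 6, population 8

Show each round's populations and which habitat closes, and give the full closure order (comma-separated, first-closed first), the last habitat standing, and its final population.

Round 1: Ashgrove=5 Cedarfen=14 Dunmere=17 Elkhorn=17 Fernhollow=16 Hollowpine=8 Ironridge=11 → close Dunmere (overflow 11)
  17÷6 = 2 each, +1 to first 5
Round 2: Ashgrove=8 Cedarfen=17 Elkhorn=20 Fernhollow=19 Hollowpine=11 Ironridge=13 → close Elkhorn (overflow 12)
  20÷5 = 4 each, +1 to first 0
Round 3: Ashgrove=12 Cedarfen=21 Fernhollow=23 Hollowpine=15 Ironridge=17 → close Cedarfen (overflow 14)
  21÷4 = 5 each, +1 to first 1
Round 4: Ashgrove=18 Fernhollow=28 Hollowpine=20 Ironridge=22 → close Fernhollow (overflow 19)
  28÷3 = 9 each, +1 to first 1
Round 5: Ashgrove=28 Hollowpine=29 Ironridge=31 → close Hollowpine (overflow 23)
  29÷2 = 14 each, +1 to first 1
Round 6: Ashgrove=43 Ironridge=45 → close Ashgrove (overflow 35)
  43÷1 = 43 each, +1 to first 0

Closure order: Dunmere, Elkhorn, Cedarfen, Fernhollow, Hollowpine, Ashgrove
Last habitat: Ironridge with 88 animals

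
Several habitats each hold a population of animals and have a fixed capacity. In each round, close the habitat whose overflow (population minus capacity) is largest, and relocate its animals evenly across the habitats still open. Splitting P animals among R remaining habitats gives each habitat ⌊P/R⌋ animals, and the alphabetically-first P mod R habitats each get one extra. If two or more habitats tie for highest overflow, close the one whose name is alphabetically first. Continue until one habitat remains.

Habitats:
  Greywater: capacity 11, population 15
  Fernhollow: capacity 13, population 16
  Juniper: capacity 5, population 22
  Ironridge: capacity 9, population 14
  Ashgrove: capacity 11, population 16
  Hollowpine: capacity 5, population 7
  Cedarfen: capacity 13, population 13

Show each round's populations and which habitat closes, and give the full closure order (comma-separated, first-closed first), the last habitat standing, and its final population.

Closure order: Juniper, Ashgrove, Greywater, Fernhollow, Ironridge, Hollowpine
Last habitat: Cedarfen with 103 animals

Round 1: Ashgrove=16 Cedarfen=13 Fernhollow=16 Greywater=15 Hollowpine=7 Ironridge=14 Juniper=22 → close Juniper (overflow 17)
  22÷6 = 3 each, +1 to first 4
Round 2: Ashgrove=20 Cedarfen=17 Fernhollow=20 Greywater=19 Hollowpine=10 Ironridge=17 → close Ashgrove (overflow 9)
  20÷5 = 4 each, +1 to first 0
Round 3: Cedarfen=21 Fernhollow=24 Greywater=23 Hollowpine=14 Ironridge=21 → close Greywater (overflow 12)
  23÷4 = 5 each, +1 to first 3
Round 4: Cedarfen=27 Fernhollow=30 Hollowpine=20 Ironridge=26 → close Fernhollow (overflow 17)
  30÷3 = 10 each, +1 to first 0
Round 5: Cedarfen=37 Hollowpine=30 Ironridge=36 → close Ironridge (overflow 27)
  36÷2 = 18 each, +1 to first 0
Round 6: Cedarfen=55 Hollowpine=48 → close Hollowpine (overflow 43)
  48÷1 = 48 each, +1 to first 0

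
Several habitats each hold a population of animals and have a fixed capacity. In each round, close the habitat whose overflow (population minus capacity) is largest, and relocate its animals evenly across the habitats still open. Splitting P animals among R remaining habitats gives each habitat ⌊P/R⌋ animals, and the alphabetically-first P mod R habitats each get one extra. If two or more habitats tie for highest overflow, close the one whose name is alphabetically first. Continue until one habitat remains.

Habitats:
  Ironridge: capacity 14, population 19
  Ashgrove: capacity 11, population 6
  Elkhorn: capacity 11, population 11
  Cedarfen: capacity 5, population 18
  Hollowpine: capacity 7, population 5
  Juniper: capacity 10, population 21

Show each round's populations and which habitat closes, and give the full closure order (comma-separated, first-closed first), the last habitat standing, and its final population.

Round 1: Ashgrove=6 Cedarfen=18 Elkhorn=11 Hollowpine=5 Ironridge=19 Juniper=21 → close Cedarfen (overflow 13)
  18÷5 = 3 each, +1 to first 3
Round 2: Ashgrove=10 Elkhorn=15 Hollowpine=9 Ironridge=22 Juniper=24 → close Juniper (overflow 14)
  24÷4 = 6 each, +1 to first 0
Round 3: Ashgrove=16 Elkhorn=21 Hollowpine=15 Ironridge=28 → close Ironridge (overflow 14)
  28÷3 = 9 each, +1 to first 1
Round 4: Ashgrove=26 Elkhorn=30 Hollowpine=24 → close Elkhorn (overflow 19)
  30÷2 = 15 each, +1 to first 0
Round 5: Ashgrove=41 Hollowpine=39 → close Hollowpine (overflow 32)
  39÷1 = 39 each, +1 to first 0

Closure order: Cedarfen, Juniper, Ironridge, Elkhorn, Hollowpine
Last habitat: Ashgrove with 80 animals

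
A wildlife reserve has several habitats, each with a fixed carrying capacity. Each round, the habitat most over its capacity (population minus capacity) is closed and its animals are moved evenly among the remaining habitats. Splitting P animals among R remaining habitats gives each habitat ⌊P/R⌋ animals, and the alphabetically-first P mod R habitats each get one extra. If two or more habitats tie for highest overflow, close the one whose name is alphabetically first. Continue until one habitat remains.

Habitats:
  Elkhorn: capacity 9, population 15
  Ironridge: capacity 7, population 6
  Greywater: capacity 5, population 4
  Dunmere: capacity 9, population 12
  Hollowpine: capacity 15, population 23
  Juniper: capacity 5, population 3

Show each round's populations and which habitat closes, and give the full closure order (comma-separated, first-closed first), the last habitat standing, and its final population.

Round 1: Dunmere=12 Elkhorn=15 Greywater=4 Hollowpine=23 Ironridge=6 Juniper=3 → close Hollowpine (overflow 8)
  23÷5 = 4 each, +1 to first 3
Round 2: Dunmere=17 Elkhorn=20 Greywater=9 Ironridge=10 Juniper=7 → close Elkhorn (overflow 11)
  20÷4 = 5 each, +1 to first 0
Round 3: Dunmere=22 Greywater=14 Ironridge=15 Juniper=12 → close Dunmere (overflow 13)
  22÷3 = 7 each, +1 to first 1
Round 4: Greywater=22 Ironridge=22 Juniper=19 → close Greywater (overflow 17)
  22÷2 = 11 each, +1 to first 0
Round 5: Ironridge=33 Juniper=30 → close Ironridge (overflow 26)
  33÷1 = 33 each, +1 to first 0

Closure order: Hollowpine, Elkhorn, Dunmere, Greywater, Ironridge
Last habitat: Juniper with 63 animals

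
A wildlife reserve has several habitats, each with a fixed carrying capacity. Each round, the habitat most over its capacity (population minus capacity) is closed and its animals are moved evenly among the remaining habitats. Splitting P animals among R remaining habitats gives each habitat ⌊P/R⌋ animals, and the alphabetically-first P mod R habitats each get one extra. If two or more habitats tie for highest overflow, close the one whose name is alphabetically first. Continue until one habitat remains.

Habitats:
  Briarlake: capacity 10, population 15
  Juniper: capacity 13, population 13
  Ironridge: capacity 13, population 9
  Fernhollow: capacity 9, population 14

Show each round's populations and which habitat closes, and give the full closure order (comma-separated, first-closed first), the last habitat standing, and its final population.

Closure order: Briarlake, Fernhollow, Juniper
Last habitat: Ironridge with 51 animals

Round 1: Briarlake=15 Fernhollow=14 Ironridge=9 Juniper=13 → close Briarlake (overflow 5)
  15÷3 = 5 each, +1 to first 0
Round 2: Fernhollow=19 Ironridge=14 Juniper=18 → close Fernhollow (overflow 10)
  19÷2 = 9 each, +1 to first 1
Round 3: Ironridge=24 Juniper=27 → close Juniper (overflow 14)
  27÷1 = 27 each, +1 to first 0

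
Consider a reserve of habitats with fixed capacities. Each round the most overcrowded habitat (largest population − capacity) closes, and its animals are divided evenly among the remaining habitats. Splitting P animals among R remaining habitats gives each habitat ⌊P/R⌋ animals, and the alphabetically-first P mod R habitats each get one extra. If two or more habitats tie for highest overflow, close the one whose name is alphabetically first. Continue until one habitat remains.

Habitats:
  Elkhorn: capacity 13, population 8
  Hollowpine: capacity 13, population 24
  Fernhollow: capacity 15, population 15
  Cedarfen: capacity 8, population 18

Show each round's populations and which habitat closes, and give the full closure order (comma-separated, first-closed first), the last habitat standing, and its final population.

Round 1: Cedarfen=18 Elkhorn=8 Fernhollow=15 Hollowpine=24 → close Hollowpine (overflow 11)
  24÷3 = 8 each, +1 to first 0
Round 2: Cedarfen=26 Elkhorn=16 Fernhollow=23 → close Cedarfen (overflow 18)
  26÷2 = 13 each, +1 to first 0
Round 3: Elkhorn=29 Fernhollow=36 → close Fernhollow (overflow 21)
  36÷1 = 36 each, +1 to first 0

Closure order: Hollowpine, Cedarfen, Fernhollow
Last habitat: Elkhorn with 65 animals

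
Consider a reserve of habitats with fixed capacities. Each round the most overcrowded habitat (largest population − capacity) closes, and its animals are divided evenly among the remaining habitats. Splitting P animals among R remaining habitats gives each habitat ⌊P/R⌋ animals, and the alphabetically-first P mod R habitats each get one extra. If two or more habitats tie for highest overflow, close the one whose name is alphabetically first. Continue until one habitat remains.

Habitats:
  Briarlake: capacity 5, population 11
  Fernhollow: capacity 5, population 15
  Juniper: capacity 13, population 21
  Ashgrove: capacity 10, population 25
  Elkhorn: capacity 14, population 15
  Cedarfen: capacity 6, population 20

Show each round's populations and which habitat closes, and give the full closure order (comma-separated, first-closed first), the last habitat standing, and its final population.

Closure order: Ashgrove, Cedarfen, Fernhollow, Briarlake, Juniper
Last habitat: Elkhorn with 107 animals

Round 1: Ashgrove=25 Briarlake=11 Cedarfen=20 Elkhorn=15 Fernhollow=15 Juniper=21 → close Ashgrove (overflow 15)
  25÷5 = 5 each, +1 to first 0
Round 2: Briarlake=16 Cedarfen=25 Elkhorn=20 Fernhollow=20 Juniper=26 → close Cedarfen (overflow 19)
  25÷4 = 6 each, +1 to first 1
Round 3: Briarlake=23 Elkhorn=26 Fernhollow=26 Juniper=32 → close Fernhollow (overflow 21)
  26÷3 = 8 each, +1 to first 2
Round 4: Briarlake=32 Elkhorn=35 Juniper=40 → close Briarlake (overflow 27)
  32÷2 = 16 each, +1 to first 0
Round 5: Elkhorn=51 Juniper=56 → close Juniper (overflow 43)
  56÷1 = 56 each, +1 to first 0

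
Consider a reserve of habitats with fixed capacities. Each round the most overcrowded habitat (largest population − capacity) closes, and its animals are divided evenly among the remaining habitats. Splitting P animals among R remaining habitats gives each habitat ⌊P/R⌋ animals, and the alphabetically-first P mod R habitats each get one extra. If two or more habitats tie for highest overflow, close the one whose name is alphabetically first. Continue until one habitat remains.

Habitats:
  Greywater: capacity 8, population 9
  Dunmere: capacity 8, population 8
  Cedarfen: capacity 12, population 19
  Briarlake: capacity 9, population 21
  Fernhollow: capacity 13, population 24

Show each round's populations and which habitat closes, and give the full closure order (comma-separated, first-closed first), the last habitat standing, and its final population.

Closure order: Briarlake, Fernhollow, Cedarfen, Dunmere
Last habitat: Greywater with 81 animals

Round 1: Briarlake=21 Cedarfen=19 Dunmere=8 Fernhollow=24 Greywater=9 → close Briarlake (overflow 12)
  21÷4 = 5 each, +1 to first 1
Round 2: Cedarfen=25 Dunmere=13 Fernhollow=29 Greywater=14 → close Fernhollow (overflow 16)
  29÷3 = 9 each, +1 to first 2
Round 3: Cedarfen=35 Dunmere=23 Greywater=23 → close Cedarfen (overflow 23)
  35÷2 = 17 each, +1 to first 1
Round 4: Dunmere=41 Greywater=40 → close Dunmere (overflow 33)
  41÷1 = 41 each, +1 to first 0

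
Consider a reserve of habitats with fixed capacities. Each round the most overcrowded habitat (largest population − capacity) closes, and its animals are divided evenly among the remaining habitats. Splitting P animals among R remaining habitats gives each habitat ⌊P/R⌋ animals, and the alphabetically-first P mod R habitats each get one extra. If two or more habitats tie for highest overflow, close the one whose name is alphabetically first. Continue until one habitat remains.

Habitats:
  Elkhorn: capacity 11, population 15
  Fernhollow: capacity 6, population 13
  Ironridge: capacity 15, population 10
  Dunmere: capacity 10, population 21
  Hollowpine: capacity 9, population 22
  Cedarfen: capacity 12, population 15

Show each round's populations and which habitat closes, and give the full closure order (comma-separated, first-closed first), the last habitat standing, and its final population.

Round 1: Cedarfen=15 Dunmere=21 Elkhorn=15 Fernhollow=13 Hollowpine=22 Ironridge=10 → close Hollowpine (overflow 13)
  22÷5 = 4 each, +1 to first 2
Round 2: Cedarfen=20 Dunmere=26 Elkhorn=19 Fernhollow=17 Ironridge=14 → close Dunmere (overflow 16)
  26÷4 = 6 each, +1 to first 2
Round 3: Cedarfen=27 Elkhorn=26 Fernhollow=23 Ironridge=20 → close Fernhollow (overflow 17)
  23÷3 = 7 each, +1 to first 2
Round 4: Cedarfen=35 Elkhorn=34 Ironridge=27 → close Cedarfen (overflow 23)
  35÷2 = 17 each, +1 to first 1
Round 5: Elkhorn=52 Ironridge=44 → close Elkhorn (overflow 41)
  52÷1 = 52 each, +1 to first 0

Closure order: Hollowpine, Dunmere, Fernhollow, Cedarfen, Elkhorn
Last habitat: Ironridge with 96 animals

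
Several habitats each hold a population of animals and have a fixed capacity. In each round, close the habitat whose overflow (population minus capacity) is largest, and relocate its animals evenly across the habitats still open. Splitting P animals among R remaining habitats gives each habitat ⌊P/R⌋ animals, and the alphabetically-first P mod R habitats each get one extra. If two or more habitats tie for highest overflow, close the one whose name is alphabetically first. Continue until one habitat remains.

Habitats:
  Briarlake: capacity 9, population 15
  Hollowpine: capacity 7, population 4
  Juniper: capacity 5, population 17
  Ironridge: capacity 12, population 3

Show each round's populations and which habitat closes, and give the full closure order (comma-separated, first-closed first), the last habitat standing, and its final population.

Closure order: Juniper, Briarlake, Hollowpine
Last habitat: Ironridge with 39 animals

Round 1: Briarlake=15 Hollowpine=4 Ironridge=3 Juniper=17 → close Juniper (overflow 12)
  17÷3 = 5 each, +1 to first 2
Round 2: Briarlake=21 Hollowpine=10 Ironridge=8 → close Briarlake (overflow 12)
  21÷2 = 10 each, +1 to first 1
Round 3: Hollowpine=21 Ironridge=18 → close Hollowpine (overflow 14)
  21÷1 = 21 each, +1 to first 0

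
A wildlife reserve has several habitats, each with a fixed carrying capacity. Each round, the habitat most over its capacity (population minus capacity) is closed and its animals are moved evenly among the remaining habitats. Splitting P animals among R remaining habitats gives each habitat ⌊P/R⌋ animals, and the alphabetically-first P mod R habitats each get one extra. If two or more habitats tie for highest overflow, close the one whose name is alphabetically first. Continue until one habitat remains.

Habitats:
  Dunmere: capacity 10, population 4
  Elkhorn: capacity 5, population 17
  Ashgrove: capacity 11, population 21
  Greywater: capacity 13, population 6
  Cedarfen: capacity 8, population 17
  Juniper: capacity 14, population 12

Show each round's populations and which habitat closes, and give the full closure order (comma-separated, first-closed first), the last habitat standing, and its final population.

Closure order: Elkhorn, Ashgrove, Cedarfen, Juniper, Dunmere
Last habitat: Greywater with 77 animals

Round 1: Ashgrove=21 Cedarfen=17 Dunmere=4 Elkhorn=17 Greywater=6 Juniper=12 → close Elkhorn (overflow 12)
  17÷5 = 3 each, +1 to first 2
Round 2: Ashgrove=25 Cedarfen=21 Dunmere=7 Greywater=9 Juniper=15 → close Ashgrove (overflow 14)
  25÷4 = 6 each, +1 to first 1
Round 3: Cedarfen=28 Dunmere=13 Greywater=15 Juniper=21 → close Cedarfen (overflow 20)
  28÷3 = 9 each, +1 to first 1
Round 4: Dunmere=23 Greywater=24 Juniper=30 → close Juniper (overflow 16)
  30÷2 = 15 each, +1 to first 0
Round 5: Dunmere=38 Greywater=39 → close Dunmere (overflow 28)
  38÷1 = 38 each, +1 to first 0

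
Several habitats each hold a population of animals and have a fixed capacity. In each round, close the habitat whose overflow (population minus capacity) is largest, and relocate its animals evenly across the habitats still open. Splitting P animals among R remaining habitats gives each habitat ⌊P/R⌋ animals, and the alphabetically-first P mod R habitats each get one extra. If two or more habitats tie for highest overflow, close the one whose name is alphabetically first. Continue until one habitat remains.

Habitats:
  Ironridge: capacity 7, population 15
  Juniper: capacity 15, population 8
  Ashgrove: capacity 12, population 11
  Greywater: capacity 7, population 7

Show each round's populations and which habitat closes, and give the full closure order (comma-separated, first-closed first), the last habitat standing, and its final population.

Closure order: Ironridge, Greywater, Ashgrove
Last habitat: Juniper with 41 animals

Round 1: Ashgrove=11 Greywater=7 Ironridge=15 Juniper=8 → close Ironridge (overflow 8)
  15÷3 = 5 each, +1 to first 0
Round 2: Ashgrove=16 Greywater=12 Juniper=13 → close Greywater (overflow 5)
  12÷2 = 6 each, +1 to first 0
Round 3: Ashgrove=22 Juniper=19 → close Ashgrove (overflow 10)
  22÷1 = 22 each, +1 to first 0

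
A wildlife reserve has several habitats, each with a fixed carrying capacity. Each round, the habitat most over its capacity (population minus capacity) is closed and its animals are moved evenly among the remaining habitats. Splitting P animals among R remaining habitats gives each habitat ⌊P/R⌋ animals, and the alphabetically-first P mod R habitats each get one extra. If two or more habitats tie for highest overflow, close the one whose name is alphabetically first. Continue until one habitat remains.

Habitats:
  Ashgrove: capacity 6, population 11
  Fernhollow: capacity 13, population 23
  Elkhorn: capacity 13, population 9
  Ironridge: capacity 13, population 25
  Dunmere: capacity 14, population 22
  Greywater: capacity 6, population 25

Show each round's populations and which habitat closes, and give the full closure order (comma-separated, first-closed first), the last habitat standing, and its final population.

Round 1: Ashgrove=11 Dunmere=22 Elkhorn=9 Fernhollow=23 Greywater=25 Ironridge=25 → close Greywater (overflow 19)
  25÷5 = 5 each, +1 to first 0
Round 2: Ashgrove=16 Dunmere=27 Elkhorn=14 Fernhollow=28 Ironridge=30 → close Ironridge (overflow 17)
  30÷4 = 7 each, +1 to first 2
Round 3: Ashgrove=24 Dunmere=35 Elkhorn=21 Fernhollow=35 → close Fernhollow (overflow 22)
  35÷3 = 11 each, +1 to first 2
Round 4: Ashgrove=36 Dunmere=47 Elkhorn=32 → close Dunmere (overflow 33)
  47÷2 = 23 each, +1 to first 1
Round 5: Ashgrove=60 Elkhorn=55 → close Ashgrove (overflow 54)
  60÷1 = 60 each, +1 to first 0

Closure order: Greywater, Ironridge, Fernhollow, Dunmere, Ashgrove
Last habitat: Elkhorn with 115 animals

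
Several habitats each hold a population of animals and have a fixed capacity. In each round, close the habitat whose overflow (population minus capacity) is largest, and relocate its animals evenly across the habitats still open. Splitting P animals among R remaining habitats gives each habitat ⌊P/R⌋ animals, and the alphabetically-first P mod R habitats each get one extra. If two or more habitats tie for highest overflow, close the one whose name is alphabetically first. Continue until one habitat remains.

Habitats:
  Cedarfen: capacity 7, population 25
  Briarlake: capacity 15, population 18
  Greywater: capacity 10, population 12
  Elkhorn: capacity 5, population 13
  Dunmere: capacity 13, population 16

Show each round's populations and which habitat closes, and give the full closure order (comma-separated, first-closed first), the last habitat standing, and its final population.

Closure order: Cedarfen, Elkhorn, Briarlake, Dunmere
Last habitat: Greywater with 84 animals

Round 1: Briarlake=18 Cedarfen=25 Dunmere=16 Elkhorn=13 Greywater=12 → close Cedarfen (overflow 18)
  25÷4 = 6 each, +1 to first 1
Round 2: Briarlake=25 Dunmere=22 Elkhorn=19 Greywater=18 → close Elkhorn (overflow 14)
  19÷3 = 6 each, +1 to first 1
Round 3: Briarlake=32 Dunmere=28 Greywater=24 → close Briarlake (overflow 17)
  32÷2 = 16 each, +1 to first 0
Round 4: Dunmere=44 Greywater=40 → close Dunmere (overflow 31)
  44÷1 = 44 each, +1 to first 0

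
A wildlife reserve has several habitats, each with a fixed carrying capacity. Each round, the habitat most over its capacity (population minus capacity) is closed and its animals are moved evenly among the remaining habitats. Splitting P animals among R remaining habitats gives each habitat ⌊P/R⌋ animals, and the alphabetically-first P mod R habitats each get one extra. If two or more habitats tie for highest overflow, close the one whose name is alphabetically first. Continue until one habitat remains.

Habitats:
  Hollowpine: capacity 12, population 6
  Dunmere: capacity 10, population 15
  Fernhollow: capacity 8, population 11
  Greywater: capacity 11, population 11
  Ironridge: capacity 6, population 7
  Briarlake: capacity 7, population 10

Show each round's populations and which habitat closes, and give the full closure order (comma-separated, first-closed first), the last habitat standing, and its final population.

Round 1: Briarlake=10 Dunmere=15 Fernhollow=11 Greywater=11 Hollowpine=6 Ironridge=7 → close Dunmere (overflow 5)
  15÷5 = 3 each, +1 to first 0
Round 2: Briarlake=13 Fernhollow=14 Greywater=14 Hollowpine=9 Ironridge=10 → close Briarlake (overflow 6)
  13÷4 = 3 each, +1 to first 1
Round 3: Fernhollow=18 Greywater=17 Hollowpine=12 Ironridge=13 → close Fernhollow (overflow 10)
  18÷3 = 6 each, +1 to first 0
Round 4: Greywater=23 Hollowpine=18 Ironridge=19 → close Ironridge (overflow 13)
  19÷2 = 9 each, +1 to first 1
Round 5: Greywater=33 Hollowpine=27 → close Greywater (overflow 22)
  33÷1 = 33 each, +1 to first 0

Closure order: Dunmere, Briarlake, Fernhollow, Ironridge, Greywater
Last habitat: Hollowpine with 60 animals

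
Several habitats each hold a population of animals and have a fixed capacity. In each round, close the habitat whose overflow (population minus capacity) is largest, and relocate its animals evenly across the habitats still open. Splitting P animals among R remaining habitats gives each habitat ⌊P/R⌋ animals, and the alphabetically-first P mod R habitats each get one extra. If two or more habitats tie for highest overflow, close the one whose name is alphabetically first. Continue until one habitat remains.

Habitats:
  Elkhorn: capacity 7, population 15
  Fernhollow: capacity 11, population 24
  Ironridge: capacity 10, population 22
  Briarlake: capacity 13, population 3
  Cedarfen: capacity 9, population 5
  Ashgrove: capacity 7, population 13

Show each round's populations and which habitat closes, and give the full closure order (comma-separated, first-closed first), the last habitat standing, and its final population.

Round 1: Ashgrove=13 Briarlake=3 Cedarfen=5 Elkhorn=15 Fernhollow=24 Ironridge=22 → close Fernhollow (overflow 13)
  24÷5 = 4 each, +1 to first 4
Round 2: Ashgrove=18 Briarlake=8 Cedarfen=10 Elkhorn=20 Ironridge=26 → close Ironridge (overflow 16)
  26÷4 = 6 each, +1 to first 2
Round 3: Ashgrove=25 Briarlake=15 Cedarfen=16 Elkhorn=26 → close Elkhorn (overflow 19)
  26÷3 = 8 each, +1 to first 2
Round 4: Ashgrove=34 Briarlake=24 Cedarfen=24 → close Ashgrove (overflow 27)
  34÷2 = 17 each, +1 to first 0
Round 5: Briarlake=41 Cedarfen=41 → close Cedarfen (overflow 32)
  41÷1 = 41 each, +1 to first 0

Closure order: Fernhollow, Ironridge, Elkhorn, Ashgrove, Cedarfen
Last habitat: Briarlake with 82 animals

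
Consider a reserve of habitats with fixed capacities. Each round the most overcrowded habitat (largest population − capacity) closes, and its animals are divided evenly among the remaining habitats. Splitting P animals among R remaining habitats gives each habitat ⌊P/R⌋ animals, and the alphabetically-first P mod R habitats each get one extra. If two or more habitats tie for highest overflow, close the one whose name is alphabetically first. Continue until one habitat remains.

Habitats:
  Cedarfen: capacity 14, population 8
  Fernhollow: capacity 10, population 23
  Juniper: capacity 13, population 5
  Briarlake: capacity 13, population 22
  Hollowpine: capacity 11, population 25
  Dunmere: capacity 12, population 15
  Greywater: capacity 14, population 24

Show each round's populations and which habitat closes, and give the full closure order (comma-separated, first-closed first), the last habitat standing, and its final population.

Round 1: Briarlake=22 Cedarfen=8 Dunmere=15 Fernhollow=23 Greywater=24 Hollowpine=25 Juniper=5 → close Hollowpine (overflow 14)
  25÷6 = 4 each, +1 to first 1
Round 2: Briarlake=27 Cedarfen=12 Dunmere=19 Fernhollow=27 Greywater=28 Juniper=9 → close Fernhollow (overflow 17)
  27÷5 = 5 each, +1 to first 2
Round 3: Briarlake=33 Cedarfen=18 Dunmere=24 Greywater=33 Juniper=14 → close Briarlake (overflow 20)
  33÷4 = 8 each, +1 to first 1
Round 4: Cedarfen=27 Dunmere=32 Greywater=41 Juniper=22 → close Greywater (overflow 27)
  41÷3 = 13 each, +1 to first 2
Round 5: Cedarfen=41 Dunmere=46 Juniper=35 → close Dunmere (overflow 34)
  46÷2 = 23 each, +1 to first 0
Round 6: Cedarfen=64 Juniper=58 → close Cedarfen (overflow 50)
  64÷1 = 64 each, +1 to first 0

Closure order: Hollowpine, Fernhollow, Briarlake, Greywater, Dunmere, Cedarfen
Last habitat: Juniper with 122 animals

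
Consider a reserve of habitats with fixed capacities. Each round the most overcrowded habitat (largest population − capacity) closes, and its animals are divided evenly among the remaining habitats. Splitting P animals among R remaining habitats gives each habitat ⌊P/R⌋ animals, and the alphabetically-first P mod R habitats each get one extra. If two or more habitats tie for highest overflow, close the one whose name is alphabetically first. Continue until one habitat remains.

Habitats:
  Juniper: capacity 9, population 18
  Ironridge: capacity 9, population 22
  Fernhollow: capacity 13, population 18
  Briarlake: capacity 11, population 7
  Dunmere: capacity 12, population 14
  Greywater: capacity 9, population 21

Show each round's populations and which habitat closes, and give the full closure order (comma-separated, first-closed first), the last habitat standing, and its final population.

Closure order: Ironridge, Greywater, Juniper, Fernhollow, Dunmere
Last habitat: Briarlake with 100 animals

Round 1: Briarlake=7 Dunmere=14 Fernhollow=18 Greywater=21 Ironridge=22 Juniper=18 → close Ironridge (overflow 13)
  22÷5 = 4 each, +1 to first 2
Round 2: Briarlake=12 Dunmere=19 Fernhollow=22 Greywater=25 Juniper=22 → close Greywater (overflow 16)
  25÷4 = 6 each, +1 to first 1
Round 3: Briarlake=19 Dunmere=25 Fernhollow=28 Juniper=28 → close Juniper (overflow 19)
  28÷3 = 9 each, +1 to first 1
Round 4: Briarlake=29 Dunmere=34 Fernhollow=37 → close Fernhollow (overflow 24)
  37÷2 = 18 each, +1 to first 1
Round 5: Briarlake=48 Dunmere=52 → close Dunmere (overflow 40)
  52÷1 = 52 each, +1 to first 0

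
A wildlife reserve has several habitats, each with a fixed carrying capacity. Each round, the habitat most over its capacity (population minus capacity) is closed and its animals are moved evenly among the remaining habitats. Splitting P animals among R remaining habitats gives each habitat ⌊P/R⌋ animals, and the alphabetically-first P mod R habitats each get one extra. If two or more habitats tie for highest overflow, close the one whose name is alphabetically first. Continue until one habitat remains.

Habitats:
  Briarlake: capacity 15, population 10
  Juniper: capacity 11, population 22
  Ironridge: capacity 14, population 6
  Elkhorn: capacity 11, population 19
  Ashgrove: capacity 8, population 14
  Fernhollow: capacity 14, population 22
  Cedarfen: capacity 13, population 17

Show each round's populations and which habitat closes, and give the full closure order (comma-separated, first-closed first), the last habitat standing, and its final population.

Round 1: Ashgrove=14 Briarlake=10 Cedarfen=17 Elkhorn=19 Fernhollow=22 Ironridge=6 Juniper=22 → close Juniper (overflow 11)
  22÷6 = 3 each, +1 to first 4
Round 2: Ashgrove=18 Briarlake=14 Cedarfen=21 Elkhorn=23 Fernhollow=25 Ironridge=9 → close Elkhorn (overflow 12)
  23÷5 = 4 each, +1 to first 3
Round 3: Ashgrove=23 Briarlake=19 Cedarfen=26 Fernhollow=29 Ironridge=13 → close Ashgrove (overflow 15)
  23÷4 = 5 each, +1 to first 3
Round 4: Briarlake=25 Cedarfen=32 Fernhollow=35 Ironridge=18 → close Fernhollow (overflow 21)
  35÷3 = 11 each, +1 to first 2
Round 5: Briarlake=37 Cedarfen=44 Ironridge=29 → close Cedarfen (overflow 31)
  44÷2 = 22 each, +1 to first 0
Round 6: Briarlake=59 Ironridge=51 → close Briarlake (overflow 44)
  59÷1 = 59 each, +1 to first 0

Closure order: Juniper, Elkhorn, Ashgrove, Fernhollow, Cedarfen, Briarlake
Last habitat: Ironridge with 110 animals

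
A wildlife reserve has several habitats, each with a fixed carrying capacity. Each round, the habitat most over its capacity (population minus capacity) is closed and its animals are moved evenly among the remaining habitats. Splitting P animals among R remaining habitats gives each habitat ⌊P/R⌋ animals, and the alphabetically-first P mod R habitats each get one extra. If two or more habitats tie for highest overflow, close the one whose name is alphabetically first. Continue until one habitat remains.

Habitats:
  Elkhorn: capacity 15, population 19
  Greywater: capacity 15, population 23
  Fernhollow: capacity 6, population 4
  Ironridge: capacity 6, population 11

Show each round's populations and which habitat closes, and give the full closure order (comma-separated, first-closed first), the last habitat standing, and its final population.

Round 1: Elkhorn=19 Fernhollow=4 Greywater=23 Ironridge=11 → close Greywater (overflow 8)
  23÷3 = 7 each, +1 to first 2
Round 2: Elkhorn=27 Fernhollow=12 Ironridge=18 → close Elkhorn (overflow 12)
  27÷2 = 13 each, +1 to first 1
Round 3: Fernhollow=26 Ironridge=31 → close Ironridge (overflow 25)
  31÷1 = 31 each, +1 to first 0

Closure order: Greywater, Elkhorn, Ironridge
Last habitat: Fernhollow with 57 animals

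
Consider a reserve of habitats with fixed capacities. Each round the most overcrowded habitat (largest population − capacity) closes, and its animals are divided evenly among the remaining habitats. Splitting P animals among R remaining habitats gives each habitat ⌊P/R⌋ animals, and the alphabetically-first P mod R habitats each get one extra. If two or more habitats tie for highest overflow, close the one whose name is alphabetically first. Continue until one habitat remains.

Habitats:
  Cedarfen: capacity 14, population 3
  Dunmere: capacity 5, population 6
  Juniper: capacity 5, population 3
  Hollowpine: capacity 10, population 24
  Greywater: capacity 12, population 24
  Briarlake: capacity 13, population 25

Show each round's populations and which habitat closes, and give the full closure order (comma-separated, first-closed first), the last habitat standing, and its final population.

Closure order: Hollowpine, Briarlake, Greywater, Dunmere, Juniper
Last habitat: Cedarfen with 85 animals

Round 1: Briarlake=25 Cedarfen=3 Dunmere=6 Greywater=24 Hollowpine=24 Juniper=3 → close Hollowpine (overflow 14)
  24÷5 = 4 each, +1 to first 4
Round 2: Briarlake=30 Cedarfen=8 Dunmere=11 Greywater=29 Juniper=7 → close Briarlake (overflow 17)
  30÷4 = 7 each, +1 to first 2
Round 3: Cedarfen=16 Dunmere=19 Greywater=36 Juniper=14 → close Greywater (overflow 24)
  36÷3 = 12 each, +1 to first 0
Round 4: Cedarfen=28 Dunmere=31 Juniper=26 → close Dunmere (overflow 26)
  31÷2 = 15 each, +1 to first 1
Round 5: Cedarfen=44 Juniper=41 → close Juniper (overflow 36)
  41÷1 = 41 each, +1 to first 0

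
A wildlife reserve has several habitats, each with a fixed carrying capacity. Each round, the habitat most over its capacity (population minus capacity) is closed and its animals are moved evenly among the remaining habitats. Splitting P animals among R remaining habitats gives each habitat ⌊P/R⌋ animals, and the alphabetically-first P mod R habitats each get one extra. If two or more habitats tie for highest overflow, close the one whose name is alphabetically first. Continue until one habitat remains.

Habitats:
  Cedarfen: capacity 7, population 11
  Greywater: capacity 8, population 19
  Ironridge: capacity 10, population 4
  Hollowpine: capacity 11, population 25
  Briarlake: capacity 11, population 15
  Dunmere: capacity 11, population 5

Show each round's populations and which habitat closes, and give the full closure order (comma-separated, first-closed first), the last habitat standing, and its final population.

Round 1: Briarlake=15 Cedarfen=11 Dunmere=5 Greywater=19 Hollowpine=25 Ironridge=4 → close Hollowpine (overflow 14)
  25÷5 = 5 each, +1 to first 0
Round 2: Briarlake=20 Cedarfen=16 Dunmere=10 Greywater=24 Ironridge=9 → close Greywater (overflow 16)
  24÷4 = 6 each, +1 to first 0
Round 3: Briarlake=26 Cedarfen=22 Dunmere=16 Ironridge=15 → close Briarlake (overflow 15)
  26÷3 = 8 each, +1 to first 2
Round 4: Cedarfen=31 Dunmere=25 Ironridge=23 → close Cedarfen (overflow 24)
  31÷2 = 15 each, +1 to first 1
Round 5: Dunmere=41 Ironridge=38 → close Dunmere (overflow 30)
  41÷1 = 41 each, +1 to first 0

Closure order: Hollowpine, Greywater, Briarlake, Cedarfen, Dunmere
Last habitat: Ironridge with 79 animals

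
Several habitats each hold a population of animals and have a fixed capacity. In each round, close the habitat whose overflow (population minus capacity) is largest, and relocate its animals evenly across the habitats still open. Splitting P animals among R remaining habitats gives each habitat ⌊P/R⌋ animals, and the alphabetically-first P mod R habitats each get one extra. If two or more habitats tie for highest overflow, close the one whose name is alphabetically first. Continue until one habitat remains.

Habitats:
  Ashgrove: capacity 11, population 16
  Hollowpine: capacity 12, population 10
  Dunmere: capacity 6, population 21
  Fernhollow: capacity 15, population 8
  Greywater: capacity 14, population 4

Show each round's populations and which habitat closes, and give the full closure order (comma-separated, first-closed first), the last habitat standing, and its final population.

Round 1: Ashgrove=16 Dunmere=21 Fernhollow=8 Greywater=4 Hollowpine=10 → close Dunmere (overflow 15)
  21÷4 = 5 each, +1 to first 1
Round 2: Ashgrove=22 Fernhollow=13 Greywater=9 Hollowpine=15 → close Ashgrove (overflow 11)
  22÷3 = 7 each, +1 to first 1
Round 3: Fernhollow=21 Greywater=16 Hollowpine=22 → close Hollowpine (overflow 10)
  22÷2 = 11 each, +1 to first 0
Round 4: Fernhollow=32 Greywater=27 → close Fernhollow (overflow 17)
  32÷1 = 32 each, +1 to first 0

Closure order: Dunmere, Ashgrove, Hollowpine, Fernhollow
Last habitat: Greywater with 59 animals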